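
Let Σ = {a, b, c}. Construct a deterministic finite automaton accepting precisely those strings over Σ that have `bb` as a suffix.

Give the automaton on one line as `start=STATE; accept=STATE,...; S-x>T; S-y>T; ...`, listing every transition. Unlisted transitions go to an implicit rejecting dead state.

start=S0; accept=S2; S0-a>S0; S0-b>S1; S0-c>S0; S1-a>S0; S1-b>S2; S1-c>S0; S2-a>S0; S2-b>S2; S2-c>S0

Remember how much of `bb` the current input suffix matches. State S0 means no match yet; S1 means the last symbol is `b`; S2 means the last 2 symbols are `bb`. Only S2 accepts. On a mismatch, fall back to the longest proper suffix that is still a prefix of `bb`.
3 states suffice.
        a   b   c  
>  S0   S0  S1  S0 
   S1   S0  S2  S0 
 * S2   S0  S2  S0 
(> = start, * = accepting)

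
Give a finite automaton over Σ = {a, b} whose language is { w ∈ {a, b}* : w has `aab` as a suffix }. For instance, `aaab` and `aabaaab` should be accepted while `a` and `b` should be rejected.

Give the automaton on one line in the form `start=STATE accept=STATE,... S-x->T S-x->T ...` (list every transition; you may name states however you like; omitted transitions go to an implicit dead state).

start=q0 accept=q3 q0-a->q1 q0-b->q0 q1-a->q2 q1-b->q0 q2-a->q2 q2-b->q3 q3-a->q1 q3-b->q0

Remember how much of `aab` the current input suffix matches. State q0 means no match yet; q1 means the last symbol is `a`; q2 means the last 2 symbols are `aa`; q3 means the last 3 symbols are `aab`. Only q3 accepts. On a mismatch, fall back to the longest proper suffix that is still a prefix of `aab`.
With 4 states:
        a   b  
>  q0   q1  q0 
   q1   q2  q0 
   q2   q2  q3 
 * q3   q1  q0 
(> = start, * = accepting)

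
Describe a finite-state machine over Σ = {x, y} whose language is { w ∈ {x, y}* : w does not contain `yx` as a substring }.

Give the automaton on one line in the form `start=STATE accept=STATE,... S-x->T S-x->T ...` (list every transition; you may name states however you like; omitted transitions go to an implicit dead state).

start=s0 accept=s0,s1 s0-x->s0 s0-y->s1 s1-x->s2 s1-y->s1 s2-x->s2 s2-y->s2

This is the complement of 'contains `yx`'. Use the same substring-matching states — s0 through s2 holding how much of `yx` has just been matched — but flip the accepting set: everything except the trap s2 accepts.
3 states suffice.
        x   y  
>* s0   s0  s1 
 * s1   s2  s1 
   s2   s2  s2 
(> = start, * = accepting)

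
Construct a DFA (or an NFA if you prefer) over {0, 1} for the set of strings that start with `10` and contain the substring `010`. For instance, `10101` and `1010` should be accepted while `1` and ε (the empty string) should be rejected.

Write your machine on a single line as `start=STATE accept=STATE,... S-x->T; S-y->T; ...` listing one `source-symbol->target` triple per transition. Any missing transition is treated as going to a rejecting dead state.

start=S0; accept=S5; S0-0->S1; S0-1->S2; S1-0->S1; S1-1->S1; S2-0->S3; S2-1->S1; S3-0->S3; S3-1->S4; S4-0->S5; S4-1->S6; S5-0->S5; S5-1->S5; S6-0->S3; S6-1->S6

Run two small machines in parallel and take their product. The first has 4 states tracking whether the input so far still matches the prefix `10`; the second has 4 states tracking whether and how much of `010` has been seen. A product state is a pair (one from each), accepting exactly when both do. Minimizing collapses redundant product states.
A 7-state machine:
        0   1  
>  S0   S1  S2 
   S1   S1  S1 
   S2   S3  S1 
   S3   S3  S4 
   S4   S5  S6 
 * S5   S5  S5 
   S6   S3  S6 
(> = start, * = accepting)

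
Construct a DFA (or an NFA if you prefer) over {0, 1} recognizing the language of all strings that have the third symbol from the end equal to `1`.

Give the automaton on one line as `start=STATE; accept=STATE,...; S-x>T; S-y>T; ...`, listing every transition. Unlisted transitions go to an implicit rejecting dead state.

A DFA must remember the last 3 symbols (since which symbol is third-to-last isn't known until the input ends). Use one state per possible window of the last ≤3 symbols; accept from those whose window starts with `1`.
A 15-state machine:
          0    1  
>  q0     q1   q2 
   q1     q3   q4 
   q2     q5   q6 
   q3     q7   q8 
   q4     q9  q10 
   q5    q11  q12 
   q6    q13  q14 
   q7     q7   q8 
   q8     q9  q10 
   q9    q11  q12 
   q10   q13  q14 
 * q11    q7   q8 
 * q12    q9  q10 
 * q13   q11  q12 
 * q14   q13  q14 
(> = start, * = accepting)

start=q0; accept=q11,q12,q13,q14; q0-0>q1; q0-1>q2; q1-0>q3; q1-1>q4; q2-0>q5; q2-1>q6; q3-0>q7; q3-1>q8; q4-0>q9; q4-1>q10; q5-0>q11; q5-1>q12; q6-0>q13; q6-1>q14; q7-0>q7; q7-1>q8; q8-0>q9; q8-1>q10; q9-0>q11; q9-1>q12; q10-0>q13; q10-1>q14; q11-0>q7; q11-1>q8; q12-0>q9; q12-1>q10; q13-0>q11; q13-1>q12; q14-0>q13; q14-1>q14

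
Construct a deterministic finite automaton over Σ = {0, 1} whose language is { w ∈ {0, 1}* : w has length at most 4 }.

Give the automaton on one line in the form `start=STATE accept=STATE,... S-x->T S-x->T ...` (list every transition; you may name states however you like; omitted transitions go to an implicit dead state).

Count input length up to 5: every symbol moves from s0 toward s5, which means 'more than 4' and absorbs. Accept from {s0, s1, s2, s3, s4}.
6 states suffice.
        0   1  
>* s0   s1  s1 
 * s1   s2  s2 
 * s2   s3  s3 
 * s3   s4  s4 
 * s4   s5  s5 
   s5   s5  s5 
(> = start, * = accepting)

start=s0 accept=s0,s1,s2,s3,s4 s0-0->s1 s0-1->s1 s1-0->s2 s1-1->s2 s2-0->s3 s2-1->s3 s3-0->s4 s3-1->s4 s4-0->s5 s4-1->s5 s5-0->s5 s5-1->s5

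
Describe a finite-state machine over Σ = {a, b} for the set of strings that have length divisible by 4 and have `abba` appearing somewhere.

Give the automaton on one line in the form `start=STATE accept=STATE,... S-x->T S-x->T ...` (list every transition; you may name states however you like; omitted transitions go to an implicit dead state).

start=q0 accept=q13 q0-a->q1 q0-b->q2 q1-a->q3 q1-b->q4 q2-a->q3 q2-b->q5 q3-a->q6 q3-b->q7 q4-a->q6 q4-b->q8 q5-a->q6 q5-b->q9 q6-a->q10 q6-b->q11 q7-a->q10 q7-b->q12 q8-a->q13 q8-b->q0 q9-a->q10 q9-b->q0 q10-a->q1 q10-b->q14 q11-a->q1 q11-b->q15 q12-a->q16 q12-b->q2 q13-a->q16 q13-b->q16 q14-a->q3 q14-b->q17 q15-a->q18 q15-b->q5 q16-a->q18 q16-b->q18 q17-a->q19 q17-b->q9 q18-a->q19 q18-b->q19 q19-a->q13 q19-b->q13

Build one automaton per condition and run them in lockstep. One (4 states) tracks the input length modulo 4; the other (5 states) tracks whether and how much of `abba` has been seen. Each combined state is a pair, one component from each; accept when both components accept.
          a    b  
>  q0     q1   q2 
   q1     q3   q4 
   q2     q3   q5 
   q3     q6   q7 
   q4     q6   q8 
   q5     q6   q9 
   q6    q10  q11 
   q7    q10  q12 
   q8    q13   q0 
   q9    q10   q0 
   q10    q1  q14 
   q11    q1  q15 
   q12   q16   q2 
 * q13   q16  q16 
   q14    q3  q17 
   q15   q18   q5 
   q16   q18  q18 
   q17   q19   q9 
   q18   q19  q19 
   q19   q13  q13 
(> = start, * = accepting)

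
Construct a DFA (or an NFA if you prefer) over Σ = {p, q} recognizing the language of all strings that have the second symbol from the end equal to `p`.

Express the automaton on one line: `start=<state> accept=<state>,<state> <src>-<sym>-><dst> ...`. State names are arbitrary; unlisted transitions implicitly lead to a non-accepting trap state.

start=S0 accept=S3,S4 S0-p->S1 S0-q->S2 S1-p->S3 S1-q->S4 S2-p->S5 S2-q->S6 S3-p->S3 S3-q->S4 S4-p->S5 S4-q->S6 S5-p->S3 S5-q->S4 S6-p->S5 S6-q->S6

A DFA must remember the last 2 symbols (since which symbol is second-to-last isn't known until the input ends). Use one state per possible window of the last ≤2 symbols; accept from those whose window starts with `p`.
With 7 states:
        p   q  
>  S0   S1  S2 
   S1   S3  S4 
   S2   S5  S6 
 * S3   S3  S4 
 * S4   S5  S6 
   S5   S3  S4 
   S6   S5  S6 
(> = start, * = accepting)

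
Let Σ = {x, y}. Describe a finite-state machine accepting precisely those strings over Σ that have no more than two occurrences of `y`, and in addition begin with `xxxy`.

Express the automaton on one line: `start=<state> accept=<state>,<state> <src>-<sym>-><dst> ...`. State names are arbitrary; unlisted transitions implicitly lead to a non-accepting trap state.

start=q0 accept=q5,q6 q0-x->q1 q0-y->q2 q1-x->q3 q1-y->q2 q2-x->q2 q2-y->q2 q3-x->q4 q3-y->q2 q4-x->q2 q4-y->q5 q5-x->q5 q5-y->q6 q6-x->q6 q6-y->q2

Run two small machines in parallel and take their product. The first has 4 states tracking the count of `y`s, saturating at 3; the second has 6 states tracking whether the input so far still matches the prefix `xxxy`. A product state is a pair (one from each), accepting exactly when both do. Equivalent product states are then merged.
7 states suffice.
        x   y  
>  q0   q1  q2 
   q1   q3  q2 
   q2   q2  q2 
   q3   q4  q2 
   q4   q2  q5 
 * q5   q5  q6 
 * q6   q6  q2 
(> = start, * = accepting)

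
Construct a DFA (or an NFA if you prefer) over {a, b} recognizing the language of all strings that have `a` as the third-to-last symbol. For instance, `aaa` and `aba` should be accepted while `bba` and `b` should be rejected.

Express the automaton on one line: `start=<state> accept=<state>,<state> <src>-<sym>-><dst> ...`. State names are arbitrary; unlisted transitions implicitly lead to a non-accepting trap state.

start=S0 accept=S7,S8,S9,S10 S0-a->S1 S0-b->S2 S1-a->S3 S1-b->S4 S2-a->S5 S2-b->S6 S3-a->S7 S3-b->S8 S4-a->S9 S4-b->S10 S5-a->S11 S5-b->S12 S6-a->S13 S6-b->S14 S7-a->S7 S7-b->S8 S8-a->S9 S8-b->S10 S9-a->S11 S9-b->S12 S10-a->S13 S10-b->S14 S11-a->S7 S11-b->S8 S12-a->S9 S12-b->S10 S13-a->S11 S13-b->S12 S14-a->S13 S14-b->S14

A DFA must remember the last 3 symbols (since which symbol is third-to-last isn't known until the input ends). Use one state per possible window of the last ≤3 symbols; accept from those whose window starts with `a`.
With 15 states:
          a    b  
>  S0     S1   S2 
   S1     S3   S4 
   S2     S5   S6 
   S3     S7   S8 
   S4     S9  S10 
   S5    S11  S12 
   S6    S13  S14 
 * S7     S7   S8 
 * S8     S9  S10 
 * S9    S11  S12 
 * S10   S13  S14 
   S11    S7   S8 
   S12    S9  S10 
   S13   S11  S12 
   S14   S13  S14 
(> = start, * = accepting)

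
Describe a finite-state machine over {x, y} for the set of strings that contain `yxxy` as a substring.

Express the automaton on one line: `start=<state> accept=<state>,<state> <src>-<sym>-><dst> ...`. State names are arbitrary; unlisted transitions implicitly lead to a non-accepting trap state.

start=S0 accept=S4 S0-x->S0 S0-y->S1 S1-x->S2 S1-y->S1 S2-x->S3 S2-y->S1 S3-x->S0 S3-y->S4 S4-x->S4 S4-y->S4

States S0..S3 record the length of the longest prefix of `yxxy` that matches the current input suffix. Reaching S4 means `yxxy` has been seen, and we stay there forever. Accept from S4.
With 5 states:
        x   y  
>  S0   S0  S1 
   S1   S2  S1 
   S2   S3  S1 
   S3   S0  S4 
 * S4   S4  S4 
(> = start, * = accepting)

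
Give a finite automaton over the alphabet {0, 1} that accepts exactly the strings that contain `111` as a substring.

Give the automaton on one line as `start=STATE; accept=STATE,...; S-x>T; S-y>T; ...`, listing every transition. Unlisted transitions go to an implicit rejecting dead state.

Track how much of `111` has been matched so far: state A is no progress, D is the absorbing accept state reached once `111` has occurred. Intermediate states record partial matches; on a mismatch, fall back to the longest reusable overlap.
A 4-state machine:
       0  1 
>  A   A  B 
   B   A  C 
   C   A  D 
 * D   D  D 
(> = start, * = accepting)

start=A; accept=D; A-0>A; A-1>B; B-0>A; B-1>C; C-0>A; C-1>D; D-0>D; D-1>D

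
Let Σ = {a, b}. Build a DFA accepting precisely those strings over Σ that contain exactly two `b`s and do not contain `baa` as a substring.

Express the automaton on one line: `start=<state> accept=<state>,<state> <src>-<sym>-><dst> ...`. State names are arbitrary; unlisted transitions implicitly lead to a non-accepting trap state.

start=q0 accept=q3,q5 q0-a->q0 q0-b->q1 q1-a->q2 q1-b->q3 q2-a->q4 q2-b->q3 q3-a->q5 q3-b->q4 q4-a->q4 q4-b->q4 q5-a->q4 q5-b->q4

Run two small machines in parallel and take their product. The first has 4 states tracking the count of `b`s, saturating at 3; the second has 4 states tracking partial matches of the forbidden pattern `baa`. A product state is a pair (one from each), accepting exactly when both do. After merging equivalent states the machine shrinks.
        a   b  
>  q0   q0  q1 
   q1   q2  q3 
   q2   q4  q3 
 * q3   q5  q4 
   q4   q4  q4 
 * q5   q4  q4 
(> = start, * = accepting)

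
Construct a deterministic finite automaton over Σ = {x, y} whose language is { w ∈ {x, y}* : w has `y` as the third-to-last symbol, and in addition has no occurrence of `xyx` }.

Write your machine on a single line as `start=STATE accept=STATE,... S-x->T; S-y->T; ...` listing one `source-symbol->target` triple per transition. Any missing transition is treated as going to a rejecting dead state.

start=s0; accept=s7,s8,s9,s10; s0-x->s1; s0-y->s2; s1-x->s1; s1-y->s3; s2-x->s4; s2-y->s5; s3-x->s6; s3-y->s5; s4-x->s7; s4-y->s8; s5-x->s9; s5-y->s10; s6-x->s6; s6-y->s6; s7-x->s1; s7-y->s3; s8-x->s6; s8-y->s5; s9-x->s7; s9-y->s8; s10-x->s9; s10-y->s10

Run two small machines in parallel and take their product. One (15 states) tracks the last 3 symbols read; the other (4 states) tracks partial matches of the forbidden pattern `xyx`. Each combined state is a pair, one component from each; accept when both components accept. Minimizing collapses redundant product states.
An 11-state machine:
          x    y  
>  s0     s1   s2 
   s1     s1   s3 
   s2     s4   s5 
   s3     s6   s5 
   s4     s7   s8 
   s5     s9  s10 
   s6     s6   s6 
 * s7     s1   s3 
 * s8     s6   s5 
 * s9     s7   s8 
 * s10    s9  s10 
(> = start, * = accepting)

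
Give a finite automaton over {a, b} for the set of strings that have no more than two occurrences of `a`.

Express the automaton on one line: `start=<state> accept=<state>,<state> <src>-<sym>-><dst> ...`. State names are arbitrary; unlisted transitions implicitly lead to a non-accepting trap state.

Only the number of `a`s matters, and only up to 3. Make a chain q0 → q1 → q2 → q3 advanced by each `a` (with q3 absorbing); every other symbol self-loops. The accepting set is {q0, q1, q2}.
4 states suffice.
        a   b  
>* q0   q1  q0 
 * q1   q2  q1 
 * q2   q3  q2 
   q3   q3  q3 
(> = start, * = accepting)

start=q0 accept=q0,q1,q2 q0-a->q1 q0-b->q0 q1-a->q2 q1-b->q1 q2-a->q3 q2-b->q2 q3-a->q3 q3-b->q3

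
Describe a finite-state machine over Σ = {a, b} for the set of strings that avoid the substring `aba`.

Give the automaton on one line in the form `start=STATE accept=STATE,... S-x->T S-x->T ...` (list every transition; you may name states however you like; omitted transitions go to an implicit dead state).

Track partial matches of the forbidden pattern `aba`. State s3 is a dead state reached once `aba` has occurred; every other state accepts. s0 means no part of `aba` is currently matched.
4 states suffice.
        a   b  
>* s0   s1  s0 
 * s1   s1  s2 
 * s2   s3  s0 
   s3   s3  s3 
(> = start, * = accepting)

start=s0 accept=s0,s1,s2 s0-a->s1 s0-b->s0 s1-a->s1 s1-b->s2 s2-a->s3 s2-b->s0 s3-a->s3 s3-b->s3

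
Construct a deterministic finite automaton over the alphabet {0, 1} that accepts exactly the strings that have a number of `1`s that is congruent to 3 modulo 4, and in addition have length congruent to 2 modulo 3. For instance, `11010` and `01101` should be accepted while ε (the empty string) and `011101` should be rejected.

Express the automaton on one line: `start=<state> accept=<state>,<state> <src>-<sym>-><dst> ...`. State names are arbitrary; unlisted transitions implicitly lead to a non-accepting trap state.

Handle the two conditions separately and then intersect. One (4 states) tracks the count of `1`s modulo 4; the other (3 states) tracks the input length modulo 3. Each combined state is a pair, one component from each; accept when both components accept.
          0    1  
>  q0     q1   q2 
   q1     q3   q4 
   q2     q4   q5 
   q3     q0   q6 
   q4     q6   q7 
   q5     q7   q8 
   q6     q2   q9 
   q7     q9  q10 
   q8    q10   q1 
   q9     q5  q11 
   q10   q11   q3 
 * q11    q8   q0 
(> = start, * = accepting)

start=q0 accept=q11 q0-0->q1 q0-1->q2 q1-0->q3 q1-1->q4 q2-0->q4 q2-1->q5 q3-0->q0 q3-1->q6 q4-0->q6 q4-1->q7 q5-0->q7 q5-1->q8 q6-0->q2 q6-1->q9 q7-0->q9 q7-1->q10 q8-0->q10 q8-1->q1 q9-0->q5 q9-1->q11 q10-0->q11 q10-1->q3 q11-0->q8 q11-1->q0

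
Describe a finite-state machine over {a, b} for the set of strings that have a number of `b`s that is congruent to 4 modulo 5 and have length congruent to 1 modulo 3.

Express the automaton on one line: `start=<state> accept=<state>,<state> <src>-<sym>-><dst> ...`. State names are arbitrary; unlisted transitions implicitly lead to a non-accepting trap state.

start=s0 accept=s11 s0-a->s1 s0-b->s2 s1-a->s3 s1-b->s4 s2-a->s4 s2-b->s5 s3-a->s0 s3-b->s6 s4-a->s6 s4-b->s7 s5-a->s7 s5-b->s8 s6-a->s2 s6-b->s9 s7-a->s9 s7-b->s10 s8-a->s10 s8-b->s11 s9-a->s5 s9-b->s12 s10-a->s12 s10-b->s13 s11-a->s13 s11-b->s3 s12-a->s8 s12-b->s14 s13-a->s14 s13-b->s0 s14-a->s11 s14-b->s1

Handle the two conditions separately and then intersect. One (5 states) tracks the count of `b`s modulo 5; the other (3 states) tracks the input length modulo 3. Each combined state is a pair, one component from each; accept when both components accept.
15 states suffice.
          a    b  
>  s0     s1   s2 
   s1     s3   s4 
   s2     s4   s5 
   s3     s0   s6 
   s4     s6   s7 
   s5     s7   s8 
   s6     s2   s9 
   s7     s9  s10 
   s8    s10  s11 
   s9     s5  s12 
   s10   s12  s13 
 * s11   s13   s3 
   s12    s8  s14 
   s13   s14   s0 
   s14   s11   s1 
(> = start, * = accepting)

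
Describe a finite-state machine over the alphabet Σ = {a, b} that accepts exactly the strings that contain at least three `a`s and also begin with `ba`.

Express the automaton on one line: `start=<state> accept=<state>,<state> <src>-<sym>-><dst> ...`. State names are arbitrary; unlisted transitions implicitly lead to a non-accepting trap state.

start=s0 accept=s5 s0-a->s1 s0-b->s2 s1-a->s1 s1-b->s1 s2-a->s3 s2-b->s1 s3-a->s4 s3-b->s3 s4-a->s5 s4-b->s4 s5-a->s5 s5-b->s5

Handle the two conditions separately and then intersect. One (5 states) tracks the count of `a`s, saturating at 4; the other (4 states) tracks whether the input so far still matches the prefix `ba`. Each combined state is a pair, one component from each; accept when both components accept. After merging equivalent states the machine shrinks.
6 states suffice.
        a   b  
>  s0   s1  s2 
   s1   s1  s1 
   s2   s3  s1 
   s3   s4  s3 
   s4   s5  s4 
 * s5   s5  s5 
(> = start, * = accepting)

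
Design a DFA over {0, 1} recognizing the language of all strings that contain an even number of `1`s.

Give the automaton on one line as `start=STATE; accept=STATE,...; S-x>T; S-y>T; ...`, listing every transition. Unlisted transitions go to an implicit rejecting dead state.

The only thing that matters is how many `1`s have appeared, reduced mod 2. Use one state per residue: q0 for 0, …, q1 for 1. Reading `1` moves to the next residue; anything else stays put. q0 is accepting.
A 2-state machine:
        0   1  
>* q0   q0  q1 
   q1   q1  q0 
(> = start, * = accepting)

start=q0; accept=q0; q0-0>q0; q0-1>q1; q1-0>q1; q1-1>q0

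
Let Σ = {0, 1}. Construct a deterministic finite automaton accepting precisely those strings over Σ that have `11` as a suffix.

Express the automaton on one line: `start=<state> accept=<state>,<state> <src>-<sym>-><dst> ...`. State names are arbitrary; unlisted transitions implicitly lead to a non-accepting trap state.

start=q0 accept=q2 q0-0->q0 q0-1->q1 q1-0->q0 q1-1->q2 q2-0->q0 q2-1->q2

Let each state record the length of the longest suffix of the input read so far that is also a prefix of `11`. q1 means the last symbol is `1`; q2 means the last 2 symbols are `11`. Accept only at q2, where the string currently ends in `11`.
3 states suffice.
        0   1  
>  q0   q0  q1 
   q1   q0  q2 
 * q2   q0  q2 
(> = start, * = accepting)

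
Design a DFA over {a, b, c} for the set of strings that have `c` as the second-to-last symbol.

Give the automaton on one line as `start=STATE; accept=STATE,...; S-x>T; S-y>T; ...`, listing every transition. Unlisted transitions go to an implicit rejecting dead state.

start=q0; accept=q10,q11,q12; q0-a>q1; q0-b>q2; q0-c>q3; q1-a>q4; q1-b>q5; q1-c>q6; q2-a>q7; q2-b>q8; q2-c>q9; q3-a>q10; q3-b>q11; q3-c>q12; q4-a>q4; q4-b>q5; q4-c>q6; q5-a>q7; q5-b>q8; q5-c>q9; q6-a>q10; q6-b>q11; q6-c>q12; q7-a>q4; q7-b>q5; q7-c>q6; q8-a>q7; q8-b>q8; q8-c>q9; q9-a>q10; q9-b>q11; q9-c>q12; q10-a>q4; q10-b>q5; q10-c>q6; q11-a>q7; q11-b>q8; q11-c>q9; q12-a>q10; q12-b>q11; q12-c>q12

Because acceptance depends on a position counted from the end, the machine has to buffer the most recent 2 symbols. Make each state the string of the last up-to-2 symbols read; on input `x` shift the window left and append `x`. Accept when the buffered window has length 2 and begins with `c`.
          a    b    c  
>  q0     q1   q2   q3 
   q1     q4   q5   q6 
   q2     q7   q8   q9 
   q3    q10  q11  q12 
   q4     q4   q5   q6 
   q5     q7   q8   q9 
   q6    q10  q11  q12 
   q7     q4   q5   q6 
   q8     q7   q8   q9 
   q9    q10  q11  q12 
 * q10    q4   q5   q6 
 * q11    q7   q8   q9 
 * q12   q10  q11  q12 
(> = start, * = accepting)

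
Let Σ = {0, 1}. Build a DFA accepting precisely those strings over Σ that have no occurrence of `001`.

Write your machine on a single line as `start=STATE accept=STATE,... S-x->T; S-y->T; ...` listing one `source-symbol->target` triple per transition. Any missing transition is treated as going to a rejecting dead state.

Track partial matches of the forbidden pattern `001`. State s3 is a dead state reached once `001` has occurred; every other state accepts. s0 means no part of `001` is currently matched.
With 4 states:
        0   1  
>* s0   s1  s0 
 * s1   s2  s0 
 * s2   s2  s3 
   s3   s3  s3 
(> = start, * = accepting)

start=s0; accept=s0,s1,s2; s0-0->s1; s0-1->s0; s1-0->s2; s1-1->s0; s2-0->s2; s2-1->s3; s3-0->s3; s3-1->s3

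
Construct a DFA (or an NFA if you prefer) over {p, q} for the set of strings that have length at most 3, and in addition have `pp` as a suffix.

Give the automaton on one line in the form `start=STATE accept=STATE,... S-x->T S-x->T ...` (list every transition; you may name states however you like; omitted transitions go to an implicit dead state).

start=A accept=D,G A-p->B A-q->C B-p->D B-q->E C-p->F C-q->E D-p->G D-q->E E-p->E E-q->E F-p->G F-q->E G-p->E G-q->E

Run two small machines in parallel and take their product. One (5 states) tracks the input length, saturating at 4; the other (3 states) tracks how much of the suffix `pp` has currently been matched. Each combined state is a pair, one component from each; accept when both components accept. After merging equivalent states the machine shrinks.
       p  q 
>  A   B  C 
   B   D  E 
   C   F  E 
 * D   G  E 
   E   E  E 
   F   G  E 
 * G   E  E 
(> = start, * = accepting)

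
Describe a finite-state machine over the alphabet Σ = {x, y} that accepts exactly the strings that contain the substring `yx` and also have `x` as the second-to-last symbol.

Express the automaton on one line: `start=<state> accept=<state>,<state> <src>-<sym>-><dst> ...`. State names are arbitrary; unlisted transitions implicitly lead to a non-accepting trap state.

Handle the two conditions separately and then intersect. One (3 states) tracks whether and how much of `yx` has been seen; the other (7 states) tracks the last 2 symbols read. Each combined state is a pair, one component from each; accept when both components accept. After merging equivalent states the machine shrinks.
       x  y 
>  A   A  B 
   B   C  B 
   C   D  E 
 * D   D  E 
 * E   C  B 
(> = start, * = accepting)

start=A accept=D,E A-x->A A-y->B B-x->C B-y->B C-x->D C-y->E D-x->D D-y->E E-x->C E-y->B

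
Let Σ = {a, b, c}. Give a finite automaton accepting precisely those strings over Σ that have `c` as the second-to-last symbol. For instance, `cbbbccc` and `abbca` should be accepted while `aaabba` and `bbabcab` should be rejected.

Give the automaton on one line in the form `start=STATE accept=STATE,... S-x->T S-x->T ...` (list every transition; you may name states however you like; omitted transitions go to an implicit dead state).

A DFA must remember the last 2 symbols (since which symbol is second-to-last isn't known until the input ends). Use one state per possible window of the last ≤2 symbols; accept from those whose window starts with `c`.
          a    b    c  
>  s0     s1   s2   s3 
   s1     s4   s5   s6 
   s2     s7   s8   s9 
   s3    s10  s11  s12 
   s4     s4   s5   s6 
   s5     s7   s8   s9 
   s6    s10  s11  s12 
   s7     s4   s5   s6 
   s8     s7   s8   s9 
   s9    s10  s11  s12 
 * s10    s4   s5   s6 
 * s11    s7   s8   s9 
 * s12   s10  s11  s12 
(> = start, * = accepting)

start=s0 accept=s10,s11,s12 s0-a->s1 s0-b->s2 s0-c->s3 s1-a->s4 s1-b->s5 s1-c->s6 s2-a->s7 s2-b->s8 s2-c->s9 s3-a->s10 s3-b->s11 s3-c->s12 s4-a->s4 s4-b->s5 s4-c->s6 s5-a->s7 s5-b->s8 s5-c->s9 s6-a->s10 s6-b->s11 s6-c->s12 s7-a->s4 s7-b->s5 s7-c->s6 s8-a->s7 s8-b->s8 s8-c->s9 s9-a->s10 s9-b->s11 s9-c->s12 s10-a->s4 s10-b->s5 s10-c->s6 s11-a->s7 s11-b->s8 s11-c->s9 s12-a->s10 s12-b->s11 s12-c->s12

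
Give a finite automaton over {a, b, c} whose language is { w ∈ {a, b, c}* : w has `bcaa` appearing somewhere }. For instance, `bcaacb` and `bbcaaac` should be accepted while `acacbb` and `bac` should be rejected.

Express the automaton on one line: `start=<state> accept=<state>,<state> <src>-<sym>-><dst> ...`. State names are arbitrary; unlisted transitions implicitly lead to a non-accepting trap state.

start=S0 accept=S4 S0-a->S0 S0-b->S1 S0-c->S0 S1-a->S0 S1-b->S1 S1-c->S2 S2-a->S3 S2-b->S1 S2-c->S0 S3-a->S4 S3-b->S1 S3-c->S0 S4-a->S4 S4-b->S4 S4-c->S4

States S0..S3 record the length of the longest prefix of `bcaa` that matches the current input suffix. Reaching S4 means `bcaa` has been seen, and we stay there forever. Accept from S4.
With 5 states:
        a   b   c  
>  S0   S0  S1  S0 
   S1   S0  S1  S2 
   S2   S3  S1  S0 
   S3   S4  S1  S0 
 * S4   S4  S4  S4 
(> = start, * = accepting)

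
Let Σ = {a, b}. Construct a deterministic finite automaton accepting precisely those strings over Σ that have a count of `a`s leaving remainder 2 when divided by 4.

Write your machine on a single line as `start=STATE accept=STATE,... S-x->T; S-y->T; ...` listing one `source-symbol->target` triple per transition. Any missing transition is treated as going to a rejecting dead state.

The only thing that matters is how many `a`s have appeared, reduced mod 4. Use one state per residue: s0 for 0, …, s3 for 3. Reading `a` moves to the next residue; anything else stays put. s2 is accepting.
With 4 states:
        a   b  
>  s0   s1  s0 
   s1   s2  s1 
 * s2   s3  s2 
   s3   s0  s3 
(> = start, * = accepting)

start=s0; accept=s2; s0-a->s1; s0-b->s0; s1-a->s2; s1-b->s1; s2-a->s3; s2-b->s2; s3-a->s0; s3-b->s3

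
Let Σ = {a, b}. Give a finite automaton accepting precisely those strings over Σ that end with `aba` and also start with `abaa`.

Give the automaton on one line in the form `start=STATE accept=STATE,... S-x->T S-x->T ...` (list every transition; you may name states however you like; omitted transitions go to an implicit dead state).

Handle the two conditions separately and then intersect. One (4 states) tracks how much of the suffix `aba` has currently been matched; the other (6 states) tracks whether the input so far still matches the prefix `abaa`. Each combined state is a pair, one component from each; accept when both components accept.
With 12 states:
          a    b  
>  s0     s1   s2 
   s1     s3   s4 
   s2     s3   s2 
   s3     s3   s5 
   s4     s6   s2 
   s5     s7   s2 
   s6     s8   s5 
   s7     s3   s5 
   s8     s8   s9 
   s9    s10  s11 
 * s10    s8   s9 
   s11    s8  s11 
(> = start, * = accepting)

start=s0 accept=s10 s0-a->s1 s0-b->s2 s1-a->s3 s1-b->s4 s2-a->s3 s2-b->s2 s3-a->s3 s3-b->s5 s4-a->s6 s4-b->s2 s5-a->s7 s5-b->s2 s6-a->s8 s6-b->s5 s7-a->s3 s7-b->s5 s8-a->s8 s8-b->s9 s9-a->s10 s9-b->s11 s10-a->s8 s10-b->s9 s11-a->s8 s11-b->s11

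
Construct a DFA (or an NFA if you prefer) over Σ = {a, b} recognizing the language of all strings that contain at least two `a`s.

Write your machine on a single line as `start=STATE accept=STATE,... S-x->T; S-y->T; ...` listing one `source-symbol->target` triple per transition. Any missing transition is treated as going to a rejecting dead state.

start=s0; accept=s2,s3; s0-a->s1; s0-b->s0; s1-a->s2; s1-b->s1; s2-a->s3; s2-b->s2; s3-a->s3; s3-b->s3

Only the number of `a`s matters, and only up to 3. Make a chain s0 → s1 → s2 → s3 advanced by each `a` (with s3 absorbing); every other symbol self-loops. The accepting set is {s2, s3}.
A 4-state machine:
        a   b  
>  s0   s1  s0 
   s1   s2  s1 
 * s2   s3  s2 
 * s3   s3  s3 
(> = start, * = accepting)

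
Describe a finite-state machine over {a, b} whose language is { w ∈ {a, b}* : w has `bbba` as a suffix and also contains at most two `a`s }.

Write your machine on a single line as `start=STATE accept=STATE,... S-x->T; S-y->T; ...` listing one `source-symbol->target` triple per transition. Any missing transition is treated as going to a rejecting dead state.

start=q0; accept=q9,q10; q0-a->q1; q0-b->q2; q1-a->q3; q1-b->q4; q2-a->q1; q2-b->q5; q3-a->q3; q3-b->q3; q4-a->q3; q4-b->q6; q5-a->q1; q5-b->q7; q6-a->q3; q6-b->q8; q7-a->q9; q7-b->q7; q8-a->q10; q8-b->q8; q9-a->q3; q9-b->q4; q10-a->q3; q10-b->q3

Run two small machines in parallel and take their product. One (5 states) tracks how much of the suffix `bbba` has currently been matched; the other (4 states) tracks the count of `a`s, saturating at 3. Each combined state is a pair, one component from each; accept when both components accept. Minimizing collapses redundant product states.
          a    b  
>  q0     q1   q2 
   q1     q3   q4 
   q2     q1   q5 
   q3     q3   q3 
   q4     q3   q6 
   q5     q1   q7 
   q6     q3   q8 
   q7     q9   q7 
   q8    q10   q8 
 * q9     q3   q4 
 * q10    q3   q3 
(> = start, * = accepting)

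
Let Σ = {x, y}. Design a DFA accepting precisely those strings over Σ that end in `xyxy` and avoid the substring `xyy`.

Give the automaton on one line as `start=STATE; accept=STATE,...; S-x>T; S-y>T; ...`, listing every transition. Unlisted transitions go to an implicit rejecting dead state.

Handle the two conditions separately and then intersect. One (5 states) tracks how much of the suffix `xyxy` has currently been matched; the other (4 states) tracks partial matches of the forbidden pattern `xyy`. Each combined state is a pair, one component from each; accept when both components accept. Equivalent product states are then merged.
        x   y  
>  q0   q1  q0 
   q1   q1  q2 
   q2   q3  q4 
   q3   q1  q5 
   q4   q4  q4 
 * q5   q3  q4 
(> = start, * = accepting)

start=q0; accept=q5; q0-x>q1; q0-y>q0; q1-x>q1; q1-y>q2; q2-x>q3; q2-y>q4; q3-x>q1; q3-y>q5; q4-x>q4; q4-y>q4; q5-x>q3; q5-y>q4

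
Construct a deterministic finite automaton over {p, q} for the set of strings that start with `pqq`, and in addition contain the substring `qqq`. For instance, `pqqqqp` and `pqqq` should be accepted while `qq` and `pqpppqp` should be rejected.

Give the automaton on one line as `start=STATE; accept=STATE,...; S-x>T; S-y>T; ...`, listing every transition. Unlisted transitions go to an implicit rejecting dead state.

start=S0; accept=S9; S0-p>S1; S0-q>S2; S1-p>S3; S1-q>S4; S2-p>S3; S2-q>S5; S3-p>S3; S3-q>S2; S4-p>S3; S4-q>S6; S5-p>S3; S5-q>S7; S6-p>S8; S6-q>S9; S7-p>S7; S7-q>S7; S8-p>S8; S8-q>S10; S9-p>S9; S9-q>S9; S10-p>S8; S10-q>S6

Handle the two conditions separately and then intersect. One (5 states) tracks whether the input so far still matches the prefix `pqq`; the other (4 states) tracks whether and how much of `qqq` has been seen. Each combined state is a pair, one component from each; accept when both components accept.
11 states suffice.
          p    q  
>  S0     S1   S2 
   S1     S3   S4 
   S2     S3   S5 
   S3     S3   S2 
   S4     S3   S6 
   S5     S3   S7 
   S6     S8   S9 
   S7     S7   S7 
   S8     S8  S10 
 * S9     S9   S9 
   S10    S8   S6 
(> = start, * = accepting)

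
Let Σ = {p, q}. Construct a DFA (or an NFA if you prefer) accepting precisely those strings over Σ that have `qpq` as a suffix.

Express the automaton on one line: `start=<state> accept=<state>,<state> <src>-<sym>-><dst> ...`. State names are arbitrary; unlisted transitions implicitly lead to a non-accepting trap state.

start=s0 accept=s3 s0-p->s0 s0-q->s1 s1-p->s2 s1-q->s1 s2-p->s0 s2-q->s3 s3-p->s2 s3-q->s1

Remember how much of `qpq` the current input suffix matches. State s0 means no match yet; s1 means the last symbol is `q`; s2 means the last 2 symbols are `qp`; s3 means the last 3 symbols are `qpq`. Only s3 accepts. On a mismatch, fall back to the longest proper suffix that is still a prefix of `qpq`.
        p   q  
>  s0   s0  s1 
   s1   s2  s1 
   s2   s0  s3 
 * s3   s2  s1 
(> = start, * = accepting)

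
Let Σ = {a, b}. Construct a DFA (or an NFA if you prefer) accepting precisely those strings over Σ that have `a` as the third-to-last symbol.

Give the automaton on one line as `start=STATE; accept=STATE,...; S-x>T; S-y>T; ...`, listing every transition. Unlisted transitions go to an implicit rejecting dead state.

start=s0; accept=s7,s8,s9,s10; s0-a>s1; s0-b>s2; s1-a>s3; s1-b>s4; s2-a>s5; s2-b>s6; s3-a>s7; s3-b>s8; s4-a>s9; s4-b>s10; s5-a>s11; s5-b>s12; s6-a>s13; s6-b>s14; s7-a>s7; s7-b>s8; s8-a>s9; s8-b>s10; s9-a>s11; s9-b>s12; s10-a>s13; s10-b>s14; s11-a>s7; s11-b>s8; s12-a>s9; s12-b>s10; s13-a>s11; s13-b>s12; s14-a>s13; s14-b>s14

A DFA must remember the last 3 symbols (since which symbol is third-to-last isn't known until the input ends). Use one state per possible window of the last ≤3 symbols; accept from those whose window starts with `a`.
15 states suffice.
          a    b  
>  s0     s1   s2 
   s1     s3   s4 
   s2     s5   s6 
   s3     s7   s8 
   s4     s9  s10 
   s5    s11  s12 
   s6    s13  s14 
 * s7     s7   s8 
 * s8     s9  s10 
 * s9    s11  s12 
 * s10   s13  s14 
   s11    s7   s8 
   s12    s9  s10 
   s13   s11  s12 
   s14   s13  s14 
(> = start, * = accepting)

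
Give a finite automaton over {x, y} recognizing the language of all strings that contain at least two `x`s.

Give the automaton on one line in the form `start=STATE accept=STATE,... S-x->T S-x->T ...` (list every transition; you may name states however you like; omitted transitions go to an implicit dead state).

start=s0 accept=s2,s3 s0-x->s1 s0-y->s0 s1-x->s2 s1-y->s1 s2-x->s3 s2-y->s2 s3-x->s3 s3-y->s3

Count `x`s, saturating at 3: states s0 through s2 mean 0 through 2 `x`s seen; s3 means more than 2. Each `x` increments (capped at s3); other symbols loop. Accept from {s2, s3}.
With 4 states:
        x   y  
>  s0   s1  s0 
   s1   s2  s1 
 * s2   s3  s2 
 * s3   s3  s3 
(> = start, * = accepting)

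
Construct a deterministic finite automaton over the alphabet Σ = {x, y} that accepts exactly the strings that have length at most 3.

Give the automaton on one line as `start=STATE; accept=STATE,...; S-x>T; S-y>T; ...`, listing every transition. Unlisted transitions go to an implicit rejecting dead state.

start=q0; accept=q0,q1,q2,q3; q0-x>q1; q0-y>q1; q1-x>q2; q1-y>q2; q2-x>q3; q2-y>q3; q3-x>q4; q3-y>q4; q4-x>q4; q4-y>q4

We only need to distinguish lengths 0, 1, …, 3, and '>3'. Chain q0 → q1 → q2 → q3 → q4 on every symbol, with q4 looping. Accepting states: {q0, q1, q2, q3}.
        x   y  
>* q0   q1  q1 
 * q1   q2  q2 
 * q2   q3  q3 
 * q3   q4  q4 
   q4   q4  q4 
(> = start, * = accepting)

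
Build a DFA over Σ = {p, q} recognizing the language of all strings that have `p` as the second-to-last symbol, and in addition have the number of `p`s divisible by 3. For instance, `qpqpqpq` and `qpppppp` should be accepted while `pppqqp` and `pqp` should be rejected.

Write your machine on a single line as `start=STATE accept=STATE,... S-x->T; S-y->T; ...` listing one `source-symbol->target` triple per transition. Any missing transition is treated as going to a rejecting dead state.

start=S0; accept=S7,S12; S0-p->S1; S0-q->S2; S1-p->S3; S1-q->S4; S2-p->S5; S2-q->S6; S3-p->S7; S3-q->S8; S4-p->S9; S4-q->S10; S5-p->S3; S5-q->S4; S6-p->S5; S6-q->S6; S7-p->S11; S7-q->S12; S8-p->S13; S8-q->S14; S9-p->S7; S9-q->S8; S10-p->S9; S10-q->S10; S11-p->S3; S11-q->S4; S12-p->S5; S12-q->S6; S13-p->S11; S13-q->S12; S14-p->S13; S14-q->S14

Handle the two conditions separately and then intersect. The first has 7 states tracking the last 2 symbols read; the second has 3 states tracking the count of `p`s modulo 3. A product state is a pair (one from each), accepting exactly when both do.
With 15 states:
          p    q  
>  S0     S1   S2 
   S1     S3   S4 
   S2     S5   S6 
   S3     S7   S8 
   S4     S9  S10 
   S5     S3   S4 
   S6     S5   S6 
 * S7    S11  S12 
   S8    S13  S14 
   S9     S7   S8 
   S10    S9  S10 
   S11    S3   S4 
 * S12    S5   S6 
   S13   S11  S12 
   S14   S13  S14 
(> = start, * = accepting)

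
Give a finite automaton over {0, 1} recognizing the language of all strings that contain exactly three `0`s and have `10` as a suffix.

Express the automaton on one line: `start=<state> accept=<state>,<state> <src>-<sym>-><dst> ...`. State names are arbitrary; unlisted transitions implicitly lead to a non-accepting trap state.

Run two small machines in parallel and take their product. One (5 states) tracks the count of `0`s, saturating at 4; the other (3 states) tracks how much of the suffix `10` has currently been matched. Each combined state is a pair, one component from each; accept when both components accept.
14 states suffice.
          0    1  
>  S0     S1   S2 
   S1     S3   S4 
   S2     S5   S2 
   S3     S6   S7 
   S4     S8   S4 
   S5     S3   S4 
   S6     S9  S10 
   S7    S11   S7 
   S8     S6   S7 
   S9     S9  S12 
   S10   S13  S10 
 * S11    S9  S10 
   S12   S13  S12 
   S13    S9  S12 
(> = start, * = accepting)

start=S0 accept=S11 S0-0->S1 S0-1->S2 S1-0->S3 S1-1->S4 S2-0->S5 S2-1->S2 S3-0->S6 S3-1->S7 S4-0->S8 S4-1->S4 S5-0->S3 S5-1->S4 S6-0->S9 S6-1->S10 S7-0->S11 S7-1->S7 S8-0->S6 S8-1->S7 S9-0->S9 S9-1->S12 S10-0->S13 S10-1->S10 S11-0->S9 S11-1->S10 S12-0->S13 S12-1->S12 S13-0->S9 S13-1->S12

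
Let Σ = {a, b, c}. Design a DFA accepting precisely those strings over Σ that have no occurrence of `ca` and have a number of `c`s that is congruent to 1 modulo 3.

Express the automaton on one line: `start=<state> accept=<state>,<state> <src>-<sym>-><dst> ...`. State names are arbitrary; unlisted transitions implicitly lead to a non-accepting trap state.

Run two small machines in parallel and take their product. The first has 3 states tracking partial matches of the forbidden pattern `ca`; the second has 3 states tracking the count of `c`s modulo 3. A product state is a pair (one from each), accepting exactly when both do.
9 states suffice.
        a   b   c  
>  q0   q0  q0  q1 
 * q1   q2  q3  q4 
   q2   q2  q2  q5 
 * q3   q3  q3  q4 
   q4   q5  q6  q7 
   q5   q5  q5  q8 
   q6   q6  q6  q7 
   q7   q8  q0  q1 
   q8   q8  q8  q2 
(> = start, * = accepting)

start=q0 accept=q1,q3 q0-a->q0 q0-b->q0 q0-c->q1 q1-a->q2 q1-b->q3 q1-c->q4 q2-a->q2 q2-b->q2 q2-c->q5 q3-a->q3 q3-b->q3 q3-c->q4 q4-a->q5 q4-b->q6 q4-c->q7 q5-a->q5 q5-b->q5 q5-c->q8 q6-a->q6 q6-b->q6 q6-c->q7 q7-a->q8 q7-b->q0 q7-c->q1 q8-a->q8 q8-b->q8 q8-c->q2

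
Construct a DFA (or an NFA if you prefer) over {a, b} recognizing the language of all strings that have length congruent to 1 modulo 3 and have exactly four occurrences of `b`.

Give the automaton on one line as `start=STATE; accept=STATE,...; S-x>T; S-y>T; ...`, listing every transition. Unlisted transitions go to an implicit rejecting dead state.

start=s0; accept=s11; s0-a>s1; s0-b>s2; s1-a>s3; s1-b>s4; s2-a>s4; s2-b>s5; s3-a>s0; s3-b>s6; s4-a>s6; s4-b>s7; s5-a>s7; s5-b>s8; s6-a>s2; s6-b>s9; s7-a>s9; s7-b>s10; s8-a>s10; s8-b>s11; s9-a>s5; s9-b>s12; s10-a>s12; s10-b>s13; s11-a>s13; s11-b>s14; s12-a>s8; s12-b>s15; s13-a>s15; s13-b>s16; s14-a>s16; s14-b>s16; s15-a>s11; s15-b>s17; s16-a>s17; s16-b>s17; s17-a>s14; s17-b>s14

Handle the two conditions separately and then intersect. The first has 3 states tracking the input length modulo 3; the second has 6 states tracking the count of `b`s, saturating at 5. A product state is a pair (one from each), accepting exactly when both do.
An 18-state machine:
          a    b  
>  s0     s1   s2 
   s1     s3   s4 
   s2     s4   s5 
   s3     s0   s6 
   s4     s6   s7 
   s5     s7   s8 
   s6     s2   s9 
   s7     s9  s10 
   s8    s10  s11 
   s9     s5  s12 
   s10   s12  s13 
 * s11   s13  s14 
   s12    s8  s15 
   s13   s15  s16 
   s14   s16  s16 
   s15   s11  s17 
   s16   s17  s17 
   s17   s14  s14 
(> = start, * = accepting)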